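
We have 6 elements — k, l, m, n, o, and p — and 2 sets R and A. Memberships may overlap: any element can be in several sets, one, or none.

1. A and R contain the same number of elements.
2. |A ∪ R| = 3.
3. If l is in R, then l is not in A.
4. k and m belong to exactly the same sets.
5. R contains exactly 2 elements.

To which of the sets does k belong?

k: none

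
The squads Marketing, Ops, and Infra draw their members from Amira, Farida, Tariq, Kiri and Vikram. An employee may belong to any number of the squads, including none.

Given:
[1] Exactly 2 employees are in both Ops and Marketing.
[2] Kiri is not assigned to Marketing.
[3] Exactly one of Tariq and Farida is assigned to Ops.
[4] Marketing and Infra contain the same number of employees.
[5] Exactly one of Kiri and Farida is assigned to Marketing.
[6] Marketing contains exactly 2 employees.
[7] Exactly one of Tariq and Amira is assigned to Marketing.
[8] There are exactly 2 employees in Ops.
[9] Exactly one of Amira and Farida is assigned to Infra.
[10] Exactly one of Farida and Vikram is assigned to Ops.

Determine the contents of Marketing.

Marketing = {Amira, Farida}

From (2): Kiri ∉ Marketing.
(5) (exactly one): Farida ∈ Marketing.
Suppose Amira ∉ Marketing: no assignment then satisfies all the clues, so Amira ∈ Marketing.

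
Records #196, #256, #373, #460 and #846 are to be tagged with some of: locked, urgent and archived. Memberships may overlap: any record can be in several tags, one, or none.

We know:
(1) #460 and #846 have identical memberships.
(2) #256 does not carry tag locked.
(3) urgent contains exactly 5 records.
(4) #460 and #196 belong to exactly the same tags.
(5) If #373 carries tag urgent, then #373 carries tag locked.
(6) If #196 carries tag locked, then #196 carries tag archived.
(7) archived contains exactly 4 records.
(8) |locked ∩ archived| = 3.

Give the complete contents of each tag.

locked = {#196, #373, #460, #846}; urgent = {#196, #256, #373, #460, #846}; archived = {#196, #256, #460, #846}

From (2): #256 ∉ locked.
(3): only 5 candidates remain for urgent, so all are in.
(5): #373 ∈ locked.
Suppose #196 ∉ locked: no assignment then satisfies all the clues, so #196 ∈ locked.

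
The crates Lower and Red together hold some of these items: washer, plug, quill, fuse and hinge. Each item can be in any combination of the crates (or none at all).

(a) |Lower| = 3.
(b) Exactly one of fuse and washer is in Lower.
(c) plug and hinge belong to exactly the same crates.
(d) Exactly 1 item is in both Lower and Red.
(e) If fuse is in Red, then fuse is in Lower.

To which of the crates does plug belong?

plug: Lower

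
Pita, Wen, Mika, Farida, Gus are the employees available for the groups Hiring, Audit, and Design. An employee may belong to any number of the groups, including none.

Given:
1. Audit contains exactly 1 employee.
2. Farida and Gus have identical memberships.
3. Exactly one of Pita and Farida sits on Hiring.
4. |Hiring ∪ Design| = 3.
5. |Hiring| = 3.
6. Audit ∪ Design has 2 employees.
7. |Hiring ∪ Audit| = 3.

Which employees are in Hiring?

Hiring = {Mika, Pita, Wen}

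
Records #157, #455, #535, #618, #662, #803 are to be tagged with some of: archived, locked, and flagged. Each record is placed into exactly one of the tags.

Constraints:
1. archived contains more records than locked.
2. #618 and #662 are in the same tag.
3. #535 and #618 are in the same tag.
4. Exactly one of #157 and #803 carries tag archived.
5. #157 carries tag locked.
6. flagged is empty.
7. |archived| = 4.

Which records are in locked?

From (5): #157 ∈ locked.
(4) (exactly one): #803 ∈ archived.
(6): flagged already has 0, so the rest are out.
Suppose #455 ∉ locked: no assignment then satisfies all the clues, so #455 ∈ locked.

locked = {#157, #455}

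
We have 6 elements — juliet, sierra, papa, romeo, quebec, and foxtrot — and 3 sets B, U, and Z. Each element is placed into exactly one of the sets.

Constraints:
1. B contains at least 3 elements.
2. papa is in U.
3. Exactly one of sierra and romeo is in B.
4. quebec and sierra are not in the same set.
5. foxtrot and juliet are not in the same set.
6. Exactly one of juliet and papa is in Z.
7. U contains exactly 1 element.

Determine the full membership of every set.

B = {foxtrot, quebec, romeo}; U = {papa}; Z = {juliet, sierra}

From (2): papa ∈ U.
(6) (exactly one): juliet ∈ Z.
(7): U already has 1, so the rest are out.
(5): foxtrot ∉ Z.
Only one set left: foxtrot ∈ B.
Suppose sierra ∈ B: no assignment then satisfies all the clues, so sierra ∉ B.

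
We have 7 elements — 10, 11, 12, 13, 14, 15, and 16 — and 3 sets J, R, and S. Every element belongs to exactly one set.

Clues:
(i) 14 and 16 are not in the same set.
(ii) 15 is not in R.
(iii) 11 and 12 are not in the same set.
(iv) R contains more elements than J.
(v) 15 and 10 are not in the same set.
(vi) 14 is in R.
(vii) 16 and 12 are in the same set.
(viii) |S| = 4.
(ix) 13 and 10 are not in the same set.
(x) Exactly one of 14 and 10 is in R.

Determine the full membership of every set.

From (ii): 15 ∉ R.
From (vi): 14 ∈ R.
(i): 16 ∉ R.
(vii): 12 matches 16: 12 ∉ R.
(x) (exactly one): 10 ∉ R.
Suppose 10 ∉ J: no assignment then satisfies all the clues, so 10 ∈ J.

J = {10}; R = {11, 14}; S = {12, 13, 15, 16}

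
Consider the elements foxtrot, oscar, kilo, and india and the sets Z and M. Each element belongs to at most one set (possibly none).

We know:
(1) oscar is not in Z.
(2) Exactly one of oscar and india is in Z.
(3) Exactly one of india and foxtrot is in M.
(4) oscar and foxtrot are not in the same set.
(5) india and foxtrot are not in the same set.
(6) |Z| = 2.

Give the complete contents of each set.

From (1): oscar ∉ Z.
(2) (exactly one): india ∈ Z.
(3) (exactly one): foxtrot ∈ M.
(4): oscar ∉ M.
(6): only 2 candidates remain for Z, so all are in.

Z = {india, kilo}; M = {foxtrot}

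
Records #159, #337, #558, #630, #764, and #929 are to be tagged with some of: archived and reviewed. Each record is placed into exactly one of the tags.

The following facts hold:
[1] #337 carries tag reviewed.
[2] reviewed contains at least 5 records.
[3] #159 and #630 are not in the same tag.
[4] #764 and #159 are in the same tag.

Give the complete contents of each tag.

From (1): #337 ∈ reviewed.
Suppose #159 ∈ archived: no assignment then satisfies all the clues, so #159 ∉ archived.

archived = {#630}; reviewed = {#159, #337, #558, #764, #929}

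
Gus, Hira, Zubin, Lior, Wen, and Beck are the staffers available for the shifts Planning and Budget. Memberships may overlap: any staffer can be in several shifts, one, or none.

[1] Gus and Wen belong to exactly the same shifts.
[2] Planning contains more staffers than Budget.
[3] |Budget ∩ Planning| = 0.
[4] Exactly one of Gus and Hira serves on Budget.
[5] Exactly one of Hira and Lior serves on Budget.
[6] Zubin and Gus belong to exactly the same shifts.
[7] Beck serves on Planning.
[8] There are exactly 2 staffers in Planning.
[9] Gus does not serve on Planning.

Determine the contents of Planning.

Planning = {Beck, Lior}

From (7): Beck ∈ Planning.
From (9): Gus ∉ Planning.
(1): Wen matches Gus: Wen ∉ Planning.
(6): Zubin matches Gus: Zubin ∉ Planning.
Suppose Hira ∈ Planning: no assignment then satisfies all the clues, so Hira ∉ Planning.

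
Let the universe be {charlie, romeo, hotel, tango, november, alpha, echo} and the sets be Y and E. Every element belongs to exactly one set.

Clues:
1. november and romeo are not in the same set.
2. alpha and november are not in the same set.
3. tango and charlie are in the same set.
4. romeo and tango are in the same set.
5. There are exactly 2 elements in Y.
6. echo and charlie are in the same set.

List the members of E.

E = {alpha, charlie, echo, romeo, tango}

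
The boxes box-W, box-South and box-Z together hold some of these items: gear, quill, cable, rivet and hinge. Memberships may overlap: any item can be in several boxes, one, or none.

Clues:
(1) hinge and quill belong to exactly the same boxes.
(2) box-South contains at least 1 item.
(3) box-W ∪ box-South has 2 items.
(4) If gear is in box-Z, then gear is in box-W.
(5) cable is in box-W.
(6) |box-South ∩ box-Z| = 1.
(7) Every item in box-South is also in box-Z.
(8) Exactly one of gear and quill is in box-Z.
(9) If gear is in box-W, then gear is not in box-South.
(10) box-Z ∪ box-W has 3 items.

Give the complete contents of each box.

box-W = {cable, gear}; box-South = {cable}; box-Z = {cable, gear, rivet}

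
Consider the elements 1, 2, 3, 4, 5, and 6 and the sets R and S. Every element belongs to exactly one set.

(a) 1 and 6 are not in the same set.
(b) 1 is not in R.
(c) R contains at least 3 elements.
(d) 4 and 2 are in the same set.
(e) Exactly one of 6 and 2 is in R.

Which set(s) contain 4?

From (b): 1 ∉ R.
Only one set left: 1 ∈ S.
(a): 6 ∉ S.
Only one set left: 6 ∈ R.
(e) (exactly one): 2 ∉ R.
Only one set left: 2 ∈ S.
(d): 4 matches 2: 4 ∉ R.
(d): 4 matches 2: 4 ∈ S.
(c): only 3 candidates remain for R, so all are in.

4: S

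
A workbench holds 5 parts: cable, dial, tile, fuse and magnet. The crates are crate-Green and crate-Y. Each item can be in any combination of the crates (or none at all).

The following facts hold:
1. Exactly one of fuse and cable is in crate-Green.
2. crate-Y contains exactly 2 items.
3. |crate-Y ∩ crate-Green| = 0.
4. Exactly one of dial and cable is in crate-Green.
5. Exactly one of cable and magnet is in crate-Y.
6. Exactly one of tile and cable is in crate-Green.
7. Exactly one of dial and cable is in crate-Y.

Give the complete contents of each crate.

crate-Green = {cable}; crate-Y = {dial, magnet}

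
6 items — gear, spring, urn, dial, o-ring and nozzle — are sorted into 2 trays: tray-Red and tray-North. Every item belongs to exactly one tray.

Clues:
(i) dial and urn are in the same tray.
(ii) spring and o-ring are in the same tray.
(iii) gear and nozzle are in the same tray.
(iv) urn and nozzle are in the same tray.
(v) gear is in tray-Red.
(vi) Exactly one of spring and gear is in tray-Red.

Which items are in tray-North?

tray-North = {o-ring, spring}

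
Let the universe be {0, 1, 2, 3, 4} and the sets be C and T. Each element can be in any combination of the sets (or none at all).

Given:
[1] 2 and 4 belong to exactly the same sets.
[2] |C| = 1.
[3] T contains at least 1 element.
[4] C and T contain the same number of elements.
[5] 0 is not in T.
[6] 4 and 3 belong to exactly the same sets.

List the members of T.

T = {1}

From (5): 0 ∉ T.
Suppose 1 ∉ T: no assignment then satisfies all the clues, so 1 ∈ T.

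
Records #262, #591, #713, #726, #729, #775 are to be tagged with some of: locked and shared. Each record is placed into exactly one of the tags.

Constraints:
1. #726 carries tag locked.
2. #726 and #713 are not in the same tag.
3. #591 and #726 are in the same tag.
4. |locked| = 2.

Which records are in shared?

shared = {#262, #713, #729, #775}

From (1): #726 ∈ locked.
(2): #713 ∉ locked.
(3): #591 matches #726: #591 ∈ locked.
(4): locked already has 2, so the rest are out.
Only one tag left: #262 ∈ shared.
Only one tag left: #713 ∈ shared.
Only one tag left: #729 ∈ shared.
Only one tag left: #775 ∈ shared.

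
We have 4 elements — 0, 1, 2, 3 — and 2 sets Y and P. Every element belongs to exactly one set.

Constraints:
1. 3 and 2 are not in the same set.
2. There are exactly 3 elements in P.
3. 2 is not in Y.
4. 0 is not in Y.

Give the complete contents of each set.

Y = {3}; P = {0, 1, 2}

From (3): 2 ∉ Y.
From (4): 0 ∉ Y.
Only one set left: 0 ∈ P.
Only one set left: 2 ∈ P.
(1): 3 ∉ P.
(2): only 3 candidates remain for P, so all are in.
Only one set left: 3 ∈ Y.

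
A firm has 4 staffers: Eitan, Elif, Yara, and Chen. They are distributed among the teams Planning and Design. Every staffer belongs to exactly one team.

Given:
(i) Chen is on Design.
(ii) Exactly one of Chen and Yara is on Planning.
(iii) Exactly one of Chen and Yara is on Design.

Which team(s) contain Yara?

Yara: Planning

From (i): Chen ∈ Design.
(ii) (exactly one): Yara ∈ Planning.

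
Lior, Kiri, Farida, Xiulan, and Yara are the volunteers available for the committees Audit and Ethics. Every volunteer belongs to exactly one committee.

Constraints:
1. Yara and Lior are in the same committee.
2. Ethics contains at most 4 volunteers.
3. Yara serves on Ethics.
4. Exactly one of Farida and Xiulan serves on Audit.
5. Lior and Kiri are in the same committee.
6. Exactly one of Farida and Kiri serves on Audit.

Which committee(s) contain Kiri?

Kiri: Ethics

From (3): Yara ∈ Ethics.
(1): Lior matches Yara: Lior ∉ Audit.
(1): Lior matches Yara: Lior ∈ Ethics.
(5): Kiri matches Lior: Kiri ∉ Audit.
(5): Kiri matches Lior: Kiri ∈ Ethics.
(6) (exactly one): Farida ∈ Audit.
(4) (exactly one): Xiulan ∉ Audit.
Only one committee left: Xiulan ∈ Ethics.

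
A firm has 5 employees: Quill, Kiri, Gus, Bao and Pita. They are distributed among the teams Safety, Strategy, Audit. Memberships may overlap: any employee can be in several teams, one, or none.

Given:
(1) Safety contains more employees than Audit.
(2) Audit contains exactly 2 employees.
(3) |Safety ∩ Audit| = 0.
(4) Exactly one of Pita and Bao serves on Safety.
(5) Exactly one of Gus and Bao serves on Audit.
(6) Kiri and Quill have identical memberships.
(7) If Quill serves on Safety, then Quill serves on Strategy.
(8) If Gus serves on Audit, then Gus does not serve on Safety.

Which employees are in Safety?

Safety = {Bao, Kiri, Quill}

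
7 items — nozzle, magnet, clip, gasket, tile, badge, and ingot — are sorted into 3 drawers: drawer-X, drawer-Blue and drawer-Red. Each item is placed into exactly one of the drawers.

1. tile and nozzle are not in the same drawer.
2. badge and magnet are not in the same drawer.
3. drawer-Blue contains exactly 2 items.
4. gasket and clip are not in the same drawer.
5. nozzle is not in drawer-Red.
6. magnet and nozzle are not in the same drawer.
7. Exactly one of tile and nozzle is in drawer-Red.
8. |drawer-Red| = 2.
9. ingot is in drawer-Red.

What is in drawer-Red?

From (5): nozzle ∉ drawer-Red.
From (9): ingot ∈ drawer-Red.
(7) (exactly one): tile ∈ drawer-Red.
(8): drawer-Red already has 2, so the rest are out.

drawer-Red = {ingot, tile}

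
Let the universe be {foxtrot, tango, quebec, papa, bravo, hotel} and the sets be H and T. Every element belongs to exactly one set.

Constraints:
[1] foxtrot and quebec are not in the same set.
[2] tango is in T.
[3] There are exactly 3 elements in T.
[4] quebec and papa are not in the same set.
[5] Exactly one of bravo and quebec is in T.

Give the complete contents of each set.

H = {bravo, foxtrot, papa}; T = {hotel, quebec, tango}

From (2): tango ∈ T.
Suppose foxtrot ∉ H: no assignment then satisfies all the clues, so foxtrot ∈ H.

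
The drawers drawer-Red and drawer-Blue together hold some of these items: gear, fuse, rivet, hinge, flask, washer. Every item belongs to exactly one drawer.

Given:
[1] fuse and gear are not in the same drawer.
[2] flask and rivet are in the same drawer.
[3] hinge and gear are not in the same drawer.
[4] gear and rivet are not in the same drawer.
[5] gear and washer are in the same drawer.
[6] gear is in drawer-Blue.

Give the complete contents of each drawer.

drawer-Red = {flask, fuse, hinge, rivet}; drawer-Blue = {gear, washer}

From (6): gear ∈ drawer-Blue.
(1): fuse ∉ drawer-Blue.
(3): hinge ∉ drawer-Blue.
(4): rivet ∉ drawer-Blue.
(5): washer matches gear: washer ∉ drawer-Red.
(5): washer matches gear: washer ∈ drawer-Blue.
Only one drawer left: fuse ∈ drawer-Red.
Only one drawer left: rivet ∈ drawer-Red.
Only one drawer left: hinge ∈ drawer-Red.
(2): flask matches rivet: flask ∈ drawer-Red.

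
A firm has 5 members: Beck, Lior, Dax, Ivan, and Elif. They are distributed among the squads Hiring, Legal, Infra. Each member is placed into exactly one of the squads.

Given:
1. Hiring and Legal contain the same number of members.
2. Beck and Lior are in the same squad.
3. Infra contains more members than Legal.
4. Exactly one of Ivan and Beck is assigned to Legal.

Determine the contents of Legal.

Legal = {Ivan}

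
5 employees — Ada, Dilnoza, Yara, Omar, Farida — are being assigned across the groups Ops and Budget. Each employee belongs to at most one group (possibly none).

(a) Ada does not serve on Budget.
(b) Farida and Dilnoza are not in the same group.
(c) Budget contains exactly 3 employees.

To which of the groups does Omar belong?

Omar: Budget

From (a): Ada ∉ Budget.
Suppose Omar ∈ Ops: no assignment then satisfies all the clues, so Omar ∉ Ops.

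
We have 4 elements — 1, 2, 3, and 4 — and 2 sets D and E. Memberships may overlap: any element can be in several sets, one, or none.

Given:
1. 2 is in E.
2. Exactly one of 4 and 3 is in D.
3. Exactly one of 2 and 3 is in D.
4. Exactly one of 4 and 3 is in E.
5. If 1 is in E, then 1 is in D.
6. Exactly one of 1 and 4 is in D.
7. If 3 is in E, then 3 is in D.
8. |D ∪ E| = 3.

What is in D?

D = {1, 3}

From (1): 2 ∈ E.
Suppose 1 ∉ D: no assignment then satisfies all the clues, so 1 ∈ D.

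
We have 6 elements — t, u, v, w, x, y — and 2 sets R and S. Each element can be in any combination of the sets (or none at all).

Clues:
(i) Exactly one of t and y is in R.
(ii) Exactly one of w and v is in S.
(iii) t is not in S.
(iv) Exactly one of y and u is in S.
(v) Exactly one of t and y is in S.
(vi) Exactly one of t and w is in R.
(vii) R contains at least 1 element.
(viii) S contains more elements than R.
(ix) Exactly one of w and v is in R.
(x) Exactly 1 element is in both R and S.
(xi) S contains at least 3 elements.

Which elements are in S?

S = {v, x, y}

From (iii): t ∉ S.
(v) (exactly one): y ∈ S.
(iv) (exactly one): u ∉ S.
Suppose v ∉ S: no assignment then satisfies all the clues, so v ∈ S.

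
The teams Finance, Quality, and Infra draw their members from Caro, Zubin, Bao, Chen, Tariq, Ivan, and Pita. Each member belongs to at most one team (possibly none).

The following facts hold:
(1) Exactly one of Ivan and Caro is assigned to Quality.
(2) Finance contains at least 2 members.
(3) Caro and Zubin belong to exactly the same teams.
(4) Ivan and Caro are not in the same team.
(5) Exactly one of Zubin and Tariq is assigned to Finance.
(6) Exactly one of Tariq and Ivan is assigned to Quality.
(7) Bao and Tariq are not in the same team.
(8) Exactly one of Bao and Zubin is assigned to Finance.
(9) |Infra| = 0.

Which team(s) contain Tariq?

Tariq: none

(9): Infra already has 0, so the rest are out.
Suppose Tariq ∈ Finance: no assignment then satisfies all the clues, so Tariq ∉ Finance.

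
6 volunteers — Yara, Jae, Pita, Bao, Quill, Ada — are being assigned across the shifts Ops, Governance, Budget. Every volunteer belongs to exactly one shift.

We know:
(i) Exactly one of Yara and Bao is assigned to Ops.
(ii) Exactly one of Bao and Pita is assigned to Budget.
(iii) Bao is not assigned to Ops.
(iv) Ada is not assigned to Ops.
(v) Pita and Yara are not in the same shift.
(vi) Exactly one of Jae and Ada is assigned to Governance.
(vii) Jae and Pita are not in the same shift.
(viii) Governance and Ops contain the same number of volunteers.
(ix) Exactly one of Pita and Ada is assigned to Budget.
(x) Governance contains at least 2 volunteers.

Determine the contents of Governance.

From (iii): Bao ∉ Ops.
From (iv): Ada ∉ Ops.
(i) (exactly one): Yara ∈ Ops.
(v): Pita ∉ Ops.
Suppose Jae ∈ Governance: no assignment then satisfies all the clues, so Jae ∉ Governance.

Governance = {Ada, Bao}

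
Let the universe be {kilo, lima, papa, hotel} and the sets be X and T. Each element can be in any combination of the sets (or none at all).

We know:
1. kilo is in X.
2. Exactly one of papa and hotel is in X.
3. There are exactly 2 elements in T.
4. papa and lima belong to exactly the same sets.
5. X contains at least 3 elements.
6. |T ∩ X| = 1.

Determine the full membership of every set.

X = {kilo, lima, papa}; T = {hotel, kilo}

From (1): kilo ∈ X.
Suppose kilo ∉ T: no assignment then satisfies all the clues, so kilo ∈ T.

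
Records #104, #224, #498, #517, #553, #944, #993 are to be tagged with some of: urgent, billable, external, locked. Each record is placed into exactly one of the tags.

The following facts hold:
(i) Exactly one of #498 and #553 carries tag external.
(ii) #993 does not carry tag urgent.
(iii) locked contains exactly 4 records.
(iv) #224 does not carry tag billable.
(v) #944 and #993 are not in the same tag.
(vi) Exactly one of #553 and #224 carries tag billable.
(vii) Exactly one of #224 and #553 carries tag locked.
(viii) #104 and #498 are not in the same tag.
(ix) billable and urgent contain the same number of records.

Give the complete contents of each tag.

urgent = {#944}; billable = {#553}; external = {#498}; locked = {#104, #224, #517, #993}

From (ii): #993 ∉ urgent.
From (iv): #224 ∉ billable.
(vi) (exactly one): #553 ∈ billable.
(vii) (exactly one): #224 ∈ locked.
(i) (exactly one): #498 ∈ external.
(viii): #104 ∉ external.
Suppose #104 ∈ urgent: no assignment then satisfies all the clues, so #104 ∉ urgent.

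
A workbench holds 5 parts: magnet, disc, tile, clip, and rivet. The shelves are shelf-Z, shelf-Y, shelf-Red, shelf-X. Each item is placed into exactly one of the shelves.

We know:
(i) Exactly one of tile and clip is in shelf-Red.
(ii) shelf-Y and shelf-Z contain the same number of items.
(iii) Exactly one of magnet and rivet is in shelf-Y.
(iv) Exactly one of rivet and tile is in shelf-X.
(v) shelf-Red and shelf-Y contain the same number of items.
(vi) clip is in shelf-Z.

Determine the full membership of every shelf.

shelf-Z = {clip}; shelf-Y = {magnet}; shelf-Red = {tile}; shelf-X = {disc, rivet}

From (vi): clip ∈ shelf-Z.
(i) (exactly one): tile ∈ shelf-Red.
(iv) (exactly one): rivet ∈ shelf-X.
(iii) (exactly one): magnet ∈ shelf-Y.
Suppose disc ∈ shelf-Z: no assignment then satisfies all the clues, so disc ∉ shelf-Z.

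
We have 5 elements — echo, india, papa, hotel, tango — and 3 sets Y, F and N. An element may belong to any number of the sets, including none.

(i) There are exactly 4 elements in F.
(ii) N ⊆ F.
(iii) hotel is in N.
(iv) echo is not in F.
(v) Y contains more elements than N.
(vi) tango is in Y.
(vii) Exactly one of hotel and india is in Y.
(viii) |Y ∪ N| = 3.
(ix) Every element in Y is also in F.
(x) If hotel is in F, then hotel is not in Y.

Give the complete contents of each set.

Y = {india, tango}; F = {hotel, india, papa, tango}; N = {hotel}

From (iii): hotel ∈ N.
From (iv): echo ∉ F.
From (vi): tango ∈ Y.
(i): only 4 candidates remain for F, so all are in.
(ii) contrapositive: echo ∉ N.
(ix) contrapositive: echo ∉ Y.
(x): hotel ∉ Y.
(vii) (exactly one): india ∈ Y.
Suppose india ∈ N: no assignment then satisfies all the clues, so india ∉ N.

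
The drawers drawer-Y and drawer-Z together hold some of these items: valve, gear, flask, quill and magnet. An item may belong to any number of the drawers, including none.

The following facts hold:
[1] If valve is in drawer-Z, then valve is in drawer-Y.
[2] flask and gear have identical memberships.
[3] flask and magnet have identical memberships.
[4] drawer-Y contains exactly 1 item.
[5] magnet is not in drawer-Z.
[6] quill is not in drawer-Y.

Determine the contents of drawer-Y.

drawer-Y = {valve}

From (5): magnet ∉ drawer-Z.
From (6): quill ∉ drawer-Y.
(3): flask matches magnet: flask ∉ drawer-Z.
(2): gear matches flask: gear ∉ drawer-Z.
Suppose valve ∉ drawer-Y: no assignment then satisfies all the clues, so valve ∈ drawer-Y.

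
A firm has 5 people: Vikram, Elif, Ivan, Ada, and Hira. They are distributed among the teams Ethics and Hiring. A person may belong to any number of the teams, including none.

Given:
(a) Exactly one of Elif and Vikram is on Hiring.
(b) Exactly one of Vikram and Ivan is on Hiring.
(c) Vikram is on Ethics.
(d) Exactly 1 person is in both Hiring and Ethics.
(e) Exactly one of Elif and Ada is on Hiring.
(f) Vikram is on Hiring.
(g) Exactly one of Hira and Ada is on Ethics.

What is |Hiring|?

2

From (c): Vikram ∈ Ethics.
From (f): Vikram ∈ Hiring.
(a) (exactly one): Elif ∉ Hiring.
(b) (exactly one): Ivan ∉ Hiring.
(e) (exactly one): Ada ∈ Hiring.
Suppose Ada ∈ Ethics: no assignment then satisfies all the clues, so Ada ∉ Ethics.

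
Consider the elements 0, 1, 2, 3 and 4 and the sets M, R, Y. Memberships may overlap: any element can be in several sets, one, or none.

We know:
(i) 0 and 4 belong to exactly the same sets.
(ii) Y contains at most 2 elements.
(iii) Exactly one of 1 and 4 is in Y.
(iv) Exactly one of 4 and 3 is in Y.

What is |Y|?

2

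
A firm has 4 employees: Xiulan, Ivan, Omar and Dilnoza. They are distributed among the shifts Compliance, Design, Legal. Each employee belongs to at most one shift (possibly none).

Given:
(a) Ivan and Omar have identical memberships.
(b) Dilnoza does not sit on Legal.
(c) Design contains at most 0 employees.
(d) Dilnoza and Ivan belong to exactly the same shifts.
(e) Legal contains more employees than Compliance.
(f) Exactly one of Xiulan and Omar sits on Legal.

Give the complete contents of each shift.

From (b): Dilnoza ∉ Legal.
(c): Design already has 0, so the rest are out.
(d): Ivan matches Dilnoza: Ivan ∉ Legal.
(a): Omar matches Ivan: Omar ∉ Legal.
(f) (exactly one): Xiulan ∈ Legal.
Suppose Ivan ∈ Compliance: no assignment then satisfies all the clues, so Ivan ∉ Compliance.

Compliance = {}; Design = {}; Legal = {Xiulan}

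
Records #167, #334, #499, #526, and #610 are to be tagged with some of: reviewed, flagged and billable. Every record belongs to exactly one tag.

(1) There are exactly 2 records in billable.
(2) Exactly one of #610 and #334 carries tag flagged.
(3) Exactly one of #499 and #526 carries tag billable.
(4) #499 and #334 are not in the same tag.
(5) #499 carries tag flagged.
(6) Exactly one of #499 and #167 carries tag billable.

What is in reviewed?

From (5): #499 ∈ flagged.
(3) (exactly one): #526 ∈ billable.
(4): #334 ∉ flagged.
(6) (exactly one): #167 ∈ billable.
(1): billable already has 2, so the rest are out.
(2) (exactly one): #610 ∈ flagged.
Only one tag left: #334 ∈ reviewed.

reviewed = {#334}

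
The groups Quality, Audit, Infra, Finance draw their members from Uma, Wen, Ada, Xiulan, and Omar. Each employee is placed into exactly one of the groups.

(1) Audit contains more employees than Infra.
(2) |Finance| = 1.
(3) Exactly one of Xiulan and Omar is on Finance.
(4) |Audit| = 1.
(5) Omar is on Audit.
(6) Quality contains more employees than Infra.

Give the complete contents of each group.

Quality = {Ada, Uma, Wen}; Audit = {Omar}; Infra = {}; Finance = {Xiulan}

From (5): Omar ∈ Audit.
(3) (exactly one): Xiulan ∈ Finance.
(4): Audit already has 1, so the rest are out.
(2): Finance already has 1, so the rest are out.
Suppose Uma ∉ Quality: no assignment then satisfies all the clues, so Uma ∈ Quality.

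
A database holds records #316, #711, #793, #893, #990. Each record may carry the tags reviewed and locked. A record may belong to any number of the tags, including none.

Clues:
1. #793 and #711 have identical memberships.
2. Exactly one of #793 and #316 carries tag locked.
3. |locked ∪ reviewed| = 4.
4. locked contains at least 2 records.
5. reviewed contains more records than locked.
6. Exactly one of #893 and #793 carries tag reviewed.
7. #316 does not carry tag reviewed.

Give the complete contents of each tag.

reviewed = {#711, #793, #990}; locked = {#316, #990}

From (7): #316 ∉ reviewed.
Suppose #316 ∉ locked: no assignment then satisfies all the clues, so #316 ∈ locked.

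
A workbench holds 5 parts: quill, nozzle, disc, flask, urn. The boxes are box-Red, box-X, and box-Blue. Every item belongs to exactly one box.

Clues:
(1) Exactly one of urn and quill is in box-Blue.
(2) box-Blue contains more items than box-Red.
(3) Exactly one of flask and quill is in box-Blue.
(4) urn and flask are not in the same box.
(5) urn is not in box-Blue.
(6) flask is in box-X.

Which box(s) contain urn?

From (5): urn ∉ box-Blue.
From (6): flask ∈ box-X.
(1) (exactly one): quill ∈ box-Blue.
(4): urn ∉ box-X.
Only one box left: urn ∈ box-Red.

urn: box-Red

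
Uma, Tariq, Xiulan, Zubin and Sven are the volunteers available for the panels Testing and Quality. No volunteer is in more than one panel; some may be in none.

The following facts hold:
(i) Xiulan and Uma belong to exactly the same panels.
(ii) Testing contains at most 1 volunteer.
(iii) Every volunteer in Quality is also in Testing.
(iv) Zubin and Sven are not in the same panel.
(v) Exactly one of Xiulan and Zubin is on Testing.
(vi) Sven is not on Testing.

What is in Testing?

Testing = {Zubin}

From (vi): Sven ∉ Testing.
(iii) contrapositive: Sven ∉ Quality.
Suppose Uma ∈ Testing: no assignment then satisfies all the clues, so Uma ∉ Testing.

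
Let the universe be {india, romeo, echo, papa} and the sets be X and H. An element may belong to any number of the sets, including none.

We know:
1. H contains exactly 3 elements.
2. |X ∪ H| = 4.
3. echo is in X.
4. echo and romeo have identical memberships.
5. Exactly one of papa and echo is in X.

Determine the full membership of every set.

X = {echo, india, romeo}; H = {echo, papa, romeo}

From (3): echo ∈ X.
(4): romeo matches echo: romeo ∈ X.
(5) (exactly one): papa ∉ X.
Suppose india ∉ X: no assignment then satisfies all the clues, so india ∈ X.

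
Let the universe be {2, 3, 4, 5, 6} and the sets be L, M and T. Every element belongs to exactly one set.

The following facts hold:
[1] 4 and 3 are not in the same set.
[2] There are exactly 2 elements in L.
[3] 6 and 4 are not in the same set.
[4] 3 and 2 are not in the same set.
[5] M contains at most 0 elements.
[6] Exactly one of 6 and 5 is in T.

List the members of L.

L = {3, 6}

(5): M already has 0, so the rest are out.
Suppose 2 ∈ L: no assignment then satisfies all the clues, so 2 ∉ L.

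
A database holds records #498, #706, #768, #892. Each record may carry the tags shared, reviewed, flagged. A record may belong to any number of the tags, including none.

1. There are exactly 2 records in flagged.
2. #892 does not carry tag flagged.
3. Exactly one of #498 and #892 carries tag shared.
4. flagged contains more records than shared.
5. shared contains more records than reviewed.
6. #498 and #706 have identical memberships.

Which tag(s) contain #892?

#892: shared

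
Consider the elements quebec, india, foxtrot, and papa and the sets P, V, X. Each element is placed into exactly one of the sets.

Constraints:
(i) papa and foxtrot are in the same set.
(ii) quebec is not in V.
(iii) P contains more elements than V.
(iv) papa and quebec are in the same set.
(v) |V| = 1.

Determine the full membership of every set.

From (ii): quebec ∉ V.
(iv): papa matches quebec: papa ∉ V.
(i): foxtrot matches papa: foxtrot ∉ V.
(v): only 1 candidates remain for V, so all are in.
Suppose quebec ∉ P: no assignment then satisfies all the clues, so quebec ∈ P.

P = {foxtrot, papa, quebec}; V = {india}; X = {}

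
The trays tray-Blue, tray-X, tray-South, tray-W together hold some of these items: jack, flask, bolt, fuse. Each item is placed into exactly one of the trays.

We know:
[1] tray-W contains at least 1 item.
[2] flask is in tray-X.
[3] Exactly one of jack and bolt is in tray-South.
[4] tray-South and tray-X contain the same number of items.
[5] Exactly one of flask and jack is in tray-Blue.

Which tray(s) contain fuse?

fuse: tray-W

From (2): flask ∈ tray-X.
(5) (exactly one): jack ∈ tray-Blue.
(3) (exactly one): bolt ∈ tray-South.
(1): only 1 candidates remain for tray-W, so all are in.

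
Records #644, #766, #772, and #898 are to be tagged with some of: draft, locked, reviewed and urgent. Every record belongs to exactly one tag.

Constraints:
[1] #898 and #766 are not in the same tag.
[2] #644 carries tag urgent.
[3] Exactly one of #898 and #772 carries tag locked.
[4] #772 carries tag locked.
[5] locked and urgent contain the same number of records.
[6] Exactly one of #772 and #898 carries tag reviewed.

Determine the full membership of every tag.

From (2): #644 ∈ urgent.
From (4): #772 ∈ locked.
(3) (exactly one): #898 ∉ locked.
(6) (exactly one): #898 ∈ reviewed.
(1): #766 ∉ reviewed.
Suppose #766 ∉ draft: no assignment then satisfies all the clues, so #766 ∈ draft.

draft = {#766}; locked = {#772}; reviewed = {#898}; urgent = {#644}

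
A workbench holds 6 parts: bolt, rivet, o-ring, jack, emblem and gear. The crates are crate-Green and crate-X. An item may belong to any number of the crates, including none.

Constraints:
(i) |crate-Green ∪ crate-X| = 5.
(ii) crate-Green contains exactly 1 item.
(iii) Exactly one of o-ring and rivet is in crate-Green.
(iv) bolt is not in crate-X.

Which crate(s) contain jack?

jack: crate-X

From (iv): bolt ∉ crate-X.
Suppose jack ∈ crate-Green: no assignment then satisfies all the clues, so jack ∉ crate-Green.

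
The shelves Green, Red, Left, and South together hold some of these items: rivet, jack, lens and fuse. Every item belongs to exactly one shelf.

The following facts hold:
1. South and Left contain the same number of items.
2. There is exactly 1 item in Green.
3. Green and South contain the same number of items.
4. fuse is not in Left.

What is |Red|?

1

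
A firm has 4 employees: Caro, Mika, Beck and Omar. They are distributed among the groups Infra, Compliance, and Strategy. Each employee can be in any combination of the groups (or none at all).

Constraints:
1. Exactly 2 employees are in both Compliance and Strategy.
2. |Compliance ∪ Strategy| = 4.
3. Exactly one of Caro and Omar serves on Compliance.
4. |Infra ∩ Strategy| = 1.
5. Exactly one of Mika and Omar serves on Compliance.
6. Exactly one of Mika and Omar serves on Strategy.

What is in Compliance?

Compliance = {Beck, Caro, Mika}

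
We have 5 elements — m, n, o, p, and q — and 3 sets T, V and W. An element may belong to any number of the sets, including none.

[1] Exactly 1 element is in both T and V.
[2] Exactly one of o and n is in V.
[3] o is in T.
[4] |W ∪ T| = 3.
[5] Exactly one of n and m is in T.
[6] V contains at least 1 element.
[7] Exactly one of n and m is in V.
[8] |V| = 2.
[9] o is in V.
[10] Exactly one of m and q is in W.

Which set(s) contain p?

p: none

From (3): o ∈ T.
From (9): o ∈ V.
(2) (exactly one): n ∉ V.
(7) (exactly one): m ∈ V.
(8): V already has 2, so the rest are out.
Suppose p ∈ T: no assignment then satisfies all the clues, so p ∉ T.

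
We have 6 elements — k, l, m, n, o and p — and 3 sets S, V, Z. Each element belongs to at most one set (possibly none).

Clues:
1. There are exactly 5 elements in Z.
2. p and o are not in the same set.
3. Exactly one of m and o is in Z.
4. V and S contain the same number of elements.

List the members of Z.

Z = {k, l, m, n, p}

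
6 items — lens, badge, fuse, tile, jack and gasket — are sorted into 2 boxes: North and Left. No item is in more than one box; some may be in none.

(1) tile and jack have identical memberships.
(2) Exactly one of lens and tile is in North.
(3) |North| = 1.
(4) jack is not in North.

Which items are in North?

North = {lens}

From (4): jack ∉ North.
(1): tile matches jack: tile ∉ North.
(2) (exactly one): lens ∈ North.
(3): North already has 1, so the rest are out.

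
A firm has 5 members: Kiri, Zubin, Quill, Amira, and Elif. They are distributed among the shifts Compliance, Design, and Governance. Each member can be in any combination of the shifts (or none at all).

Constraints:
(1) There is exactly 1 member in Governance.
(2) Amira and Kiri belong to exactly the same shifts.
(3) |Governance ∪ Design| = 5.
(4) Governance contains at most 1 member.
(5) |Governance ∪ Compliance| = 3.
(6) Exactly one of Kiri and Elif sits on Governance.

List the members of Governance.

Governance = {Elif}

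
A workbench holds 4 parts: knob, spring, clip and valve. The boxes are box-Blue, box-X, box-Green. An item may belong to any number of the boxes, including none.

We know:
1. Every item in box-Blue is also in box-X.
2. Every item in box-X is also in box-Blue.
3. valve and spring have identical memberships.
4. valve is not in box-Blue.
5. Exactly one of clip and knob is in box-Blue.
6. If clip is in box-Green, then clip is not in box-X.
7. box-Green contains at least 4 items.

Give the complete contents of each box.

From (4): valve ∉ box-Blue.
(2) contrapositive: valve ∉ box-X.
(3): spring matches valve: spring ∉ box-Blue.
(3): spring matches valve: spring ∉ box-X.
(7): only 4 candidates remain for box-Green, so all are in.
(6): clip ∉ box-X.
(1) contrapositive: clip ∉ box-Blue.
(5) (exactly one): knob ∈ box-Blue.
(1) with knob ∈ box-Blue: knob ∈ box-X.

box-Blue = {knob}; box-X = {knob}; box-Green = {clip, knob, spring, valve}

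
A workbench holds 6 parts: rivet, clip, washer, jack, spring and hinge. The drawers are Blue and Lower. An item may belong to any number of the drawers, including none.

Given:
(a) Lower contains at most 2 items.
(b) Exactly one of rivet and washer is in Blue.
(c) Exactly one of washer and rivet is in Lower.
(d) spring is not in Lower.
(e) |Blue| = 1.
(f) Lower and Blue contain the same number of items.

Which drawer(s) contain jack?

jack: none

From (d): spring ∉ Lower.
Suppose jack ∈ Blue: no assignment then satisfies all the clues, so jack ∉ Blue.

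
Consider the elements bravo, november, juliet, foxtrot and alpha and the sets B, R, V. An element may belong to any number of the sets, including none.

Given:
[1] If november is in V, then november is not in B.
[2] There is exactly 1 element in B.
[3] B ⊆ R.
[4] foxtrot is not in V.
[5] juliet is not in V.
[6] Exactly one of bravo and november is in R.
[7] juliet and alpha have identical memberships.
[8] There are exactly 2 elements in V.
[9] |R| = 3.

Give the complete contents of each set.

B = {bravo}; R = {alpha, bravo, juliet}; V = {bravo, november}

From (4): foxtrot ∉ V.
From (5): juliet ∉ V.
(7): alpha matches juliet: alpha ∉ V.
(8): only 2 candidates remain for V, so all are in.
(1): november ∉ B.
Suppose bravo ∉ B: no assignment then satisfies all the clues, so bravo ∈ B.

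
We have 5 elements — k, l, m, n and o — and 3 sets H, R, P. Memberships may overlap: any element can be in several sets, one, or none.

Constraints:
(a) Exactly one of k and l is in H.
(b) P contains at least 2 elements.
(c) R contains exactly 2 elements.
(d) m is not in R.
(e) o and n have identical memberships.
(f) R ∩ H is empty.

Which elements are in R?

From (d): m ∉ R.
Suppose k ∈ R: no assignment then satisfies all the clues, so k ∉ R.

R = {n, o}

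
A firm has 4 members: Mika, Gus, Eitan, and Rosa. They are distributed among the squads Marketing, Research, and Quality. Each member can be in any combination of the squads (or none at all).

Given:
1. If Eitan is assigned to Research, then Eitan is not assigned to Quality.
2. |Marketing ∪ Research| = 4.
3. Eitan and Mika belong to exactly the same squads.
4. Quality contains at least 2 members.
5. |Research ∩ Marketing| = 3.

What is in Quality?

Quality = {Gus, Rosa}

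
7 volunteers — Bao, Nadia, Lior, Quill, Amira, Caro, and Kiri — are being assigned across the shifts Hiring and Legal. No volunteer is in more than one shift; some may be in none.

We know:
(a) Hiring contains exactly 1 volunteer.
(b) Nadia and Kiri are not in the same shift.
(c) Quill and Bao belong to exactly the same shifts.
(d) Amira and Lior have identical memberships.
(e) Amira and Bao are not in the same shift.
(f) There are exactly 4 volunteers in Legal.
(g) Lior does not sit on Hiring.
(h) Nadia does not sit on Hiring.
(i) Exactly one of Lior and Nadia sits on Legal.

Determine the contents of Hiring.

Hiring = {Kiri}

From (g): Lior ∉ Hiring.
From (h): Nadia ∉ Hiring.
(d): Amira matches Lior: Amira ∉ Hiring.
Suppose Bao ∈ Hiring: no assignment then satisfies all the clues, so Bao ∉ Hiring.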